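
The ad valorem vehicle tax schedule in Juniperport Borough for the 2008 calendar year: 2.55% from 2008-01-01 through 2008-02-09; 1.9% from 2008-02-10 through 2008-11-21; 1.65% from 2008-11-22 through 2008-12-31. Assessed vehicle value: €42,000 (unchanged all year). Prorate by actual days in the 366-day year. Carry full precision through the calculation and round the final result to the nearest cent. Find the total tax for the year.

€816.36

2008-01-01 to 2008-02-09: 40 days at 2.55% → €42,000 × 2.55% × 40/366 = €117.0492
2008-02-10 to 2008-11-21: 286 days at 1.9% → €42,000 × 1.9% × 286/366 = €623.5738
2008-11-22 to 2008-12-31: 40 days at 1.65% → €42,000 × 1.65% × 40/366 = €75.7377
Total = €816.3607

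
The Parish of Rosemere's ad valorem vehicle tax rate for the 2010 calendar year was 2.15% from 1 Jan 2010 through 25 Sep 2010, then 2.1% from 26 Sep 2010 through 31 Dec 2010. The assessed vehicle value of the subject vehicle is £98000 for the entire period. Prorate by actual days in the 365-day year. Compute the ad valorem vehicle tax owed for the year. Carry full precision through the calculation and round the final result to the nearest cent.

1 Jan – 25 Sep 2010: 268 days at 2.15% → £98000 × 2.15% × 268/365 = £1547.0575
26 Sep – 31 Dec 2010: 97 days at 2.1% → £98000 × 2.1% × 97/365 = £546.9205
Total = £2093.9781

£2093.98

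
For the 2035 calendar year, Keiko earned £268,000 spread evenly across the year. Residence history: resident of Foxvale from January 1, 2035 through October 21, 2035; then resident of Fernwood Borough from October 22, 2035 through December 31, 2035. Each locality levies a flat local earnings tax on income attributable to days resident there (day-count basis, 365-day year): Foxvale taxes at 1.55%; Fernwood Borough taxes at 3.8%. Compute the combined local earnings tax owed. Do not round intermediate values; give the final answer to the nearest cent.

£5,326.96

Foxvale, January 1 – October 21, 2035: 294 days → £268,000 × 1.55% × 294/365 = £3,345.9616
Fernwood Borough, October 22 – December 31, 2035: 71 days → £268,000 × 3.8% × 71/365 = £1,980.9973
Total = £5,326.9589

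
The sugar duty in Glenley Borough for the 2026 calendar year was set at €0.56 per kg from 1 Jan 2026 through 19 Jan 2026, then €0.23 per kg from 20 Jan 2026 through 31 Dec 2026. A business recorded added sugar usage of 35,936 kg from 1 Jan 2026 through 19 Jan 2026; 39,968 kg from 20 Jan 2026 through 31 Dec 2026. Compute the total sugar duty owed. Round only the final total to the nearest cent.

1 Jan – 19 Jan 2026: 35,936 kg at €0.56/kg → €20124.16
20 Jan – 31 Dec 2026: 39,968 kg at €0.23/kg → €9192.64

€29316.80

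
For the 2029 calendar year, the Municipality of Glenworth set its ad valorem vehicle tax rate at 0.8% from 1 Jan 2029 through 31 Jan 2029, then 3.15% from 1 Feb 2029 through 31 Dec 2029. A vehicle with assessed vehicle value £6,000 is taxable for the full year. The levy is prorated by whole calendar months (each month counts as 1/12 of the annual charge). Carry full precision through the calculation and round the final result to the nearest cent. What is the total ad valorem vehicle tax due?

£177.25

1 Jan – 31 Jan 2029: 1 month at 0.8% → £6,000 × 0.8% × 1/12 = £4.0000
1 Feb – 31 Dec 2029: 11 months at 3.15% → £6,000 × 3.15% × 11/12 = £173.2500
Total = £177.2500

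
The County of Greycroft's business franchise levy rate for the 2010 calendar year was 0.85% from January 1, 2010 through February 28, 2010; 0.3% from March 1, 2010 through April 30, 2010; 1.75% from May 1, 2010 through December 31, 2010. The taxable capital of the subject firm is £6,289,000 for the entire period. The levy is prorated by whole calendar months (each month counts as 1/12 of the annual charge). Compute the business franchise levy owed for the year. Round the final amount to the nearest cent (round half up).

January 1 – February 28, 2010: 2 months at 0.85% → £6,289,000 × 0.85% × 2/12 = £8,909.4167
March 1 – April 30, 2010: 2 months at 0.3% → £6,289,000 × 0.3% × 2/12 = £3,144.5000
May 1 – December 31, 2010: 8 months at 1.75% → £6,289,000 × 1.75% × 8/12 = £73,371.6667
Total = £85,425.5833

£85,425.58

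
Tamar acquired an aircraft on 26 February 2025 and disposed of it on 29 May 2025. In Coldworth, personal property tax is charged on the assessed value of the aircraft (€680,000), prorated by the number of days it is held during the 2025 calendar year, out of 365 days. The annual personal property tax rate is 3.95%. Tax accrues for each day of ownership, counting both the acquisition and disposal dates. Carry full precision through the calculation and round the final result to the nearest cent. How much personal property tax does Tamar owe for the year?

€6,843.78

Days held (26 February – 29 May 2025): 93 out of 365
Tax = €680,000 × 3.95% × 93/365 = €6,843.7808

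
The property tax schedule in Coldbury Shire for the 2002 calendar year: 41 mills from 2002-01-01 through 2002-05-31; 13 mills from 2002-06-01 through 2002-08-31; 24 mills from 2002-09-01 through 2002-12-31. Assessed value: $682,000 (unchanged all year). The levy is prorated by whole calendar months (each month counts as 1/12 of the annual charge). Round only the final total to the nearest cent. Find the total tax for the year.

2002-01-01 to 2002-05-31: 5 months at 41 mills → $682,000 × 4.1% × 5/12 = $11,650.8333
2002-06-01 to 2002-08-31: 3 months at 13 mills → $682,000 × 1.3% × 3/12 = $2,216.5000
2002-09-01 to 2002-12-31: 4 months at 24 mills → $682,000 × 2.4% × 4/12 = $5,456.0000
Total = $19,323.3333

$19,323.33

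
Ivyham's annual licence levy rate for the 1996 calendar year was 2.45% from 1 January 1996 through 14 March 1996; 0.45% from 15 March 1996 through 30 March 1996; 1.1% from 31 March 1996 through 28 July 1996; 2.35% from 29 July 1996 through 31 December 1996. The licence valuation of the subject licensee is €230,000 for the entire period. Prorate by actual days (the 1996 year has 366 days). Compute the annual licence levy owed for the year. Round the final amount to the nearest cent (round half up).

1 January – 14 March 1996: 74 days at 2.45% → €230,000 × 2.45% × 74/366 = €1,139.3169
15 March – 30 March 1996: 16 days at 0.45% → €230,000 × 0.45% × 16/366 = €45.2459
31 March – 28 July 1996: 120 days at 1.1% → €230,000 × 1.1% × 120/366 = €829.5082
29 July – 31 December 1996: 156 days at 2.35% → €230,000 × 2.35% × 156/366 = €2,303.7705
Total = €4,317.8415

€4,317.84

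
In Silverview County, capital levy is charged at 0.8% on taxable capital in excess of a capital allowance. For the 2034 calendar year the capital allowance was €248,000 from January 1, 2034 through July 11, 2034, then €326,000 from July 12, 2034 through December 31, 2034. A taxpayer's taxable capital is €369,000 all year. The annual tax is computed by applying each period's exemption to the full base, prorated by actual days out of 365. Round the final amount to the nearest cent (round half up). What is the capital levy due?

€672.24

January 1 – July 11, 2034: 192 days, exemption €248,000 → (€369,000 − €248,000) × 0.8% × 192/365 = €509.1945
July 12 – December 31, 2034: 173 days, exemption €326,000 → (€369,000 − €326,000) × 0.8% × 173/365 = €163.0466
Total = €672.2411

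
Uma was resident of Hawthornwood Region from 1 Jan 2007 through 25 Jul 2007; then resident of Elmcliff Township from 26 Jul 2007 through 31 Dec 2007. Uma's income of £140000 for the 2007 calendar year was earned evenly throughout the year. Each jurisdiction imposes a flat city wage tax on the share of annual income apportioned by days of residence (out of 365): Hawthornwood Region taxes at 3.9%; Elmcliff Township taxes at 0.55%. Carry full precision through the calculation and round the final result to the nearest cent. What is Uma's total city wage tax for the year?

£3416.96

Hawthornwood Region, 1 Jan – 25 Jul 2007: 206 days → £140000 × 3.9% × 206/365 = £3081.5342
Elmcliff Township, 26 Jul – 31 Dec 2007: 159 days → £140000 × 0.55% × 159/365 = £335.4247
Total = £3416.9589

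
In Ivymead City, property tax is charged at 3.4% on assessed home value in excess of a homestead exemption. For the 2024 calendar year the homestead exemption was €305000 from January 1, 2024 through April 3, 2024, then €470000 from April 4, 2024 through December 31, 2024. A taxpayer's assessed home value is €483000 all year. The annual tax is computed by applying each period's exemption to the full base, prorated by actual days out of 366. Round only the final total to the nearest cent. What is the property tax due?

€1882.82

January 1 – April 3, 2024: 94 days, exemption €305000 → (€483000 − €305000) × 3.4% × 94/366 = €1554.3388
April 4 – December 31, 2024: 272 days, exemption €470000 → (€483000 − €470000) × 3.4% × 272/366 = €328.4809
Total = €1882.8197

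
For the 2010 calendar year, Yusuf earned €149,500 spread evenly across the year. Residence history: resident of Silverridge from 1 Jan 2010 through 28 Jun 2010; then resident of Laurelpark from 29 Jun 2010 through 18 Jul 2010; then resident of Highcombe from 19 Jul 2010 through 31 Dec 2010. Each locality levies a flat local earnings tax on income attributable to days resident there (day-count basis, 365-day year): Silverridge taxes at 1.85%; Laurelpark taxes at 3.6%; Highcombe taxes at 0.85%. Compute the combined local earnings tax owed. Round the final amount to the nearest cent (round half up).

€2,229.19

Silverridge, 1 Jan – 28 Jun 2010: 179 days → €149,500 × 1.85% × 179/365 = €1,356.3541
Laurelpark, 29 Jun – 18 Jul 2010: 20 days → €149,500 × 3.6% × 20/365 = €294.9041
Highcombe, 19 Jul – 31 Dec 2010: 166 days → €149,500 × 0.85% × 166/365 = €577.9301
Total = €2,229.1884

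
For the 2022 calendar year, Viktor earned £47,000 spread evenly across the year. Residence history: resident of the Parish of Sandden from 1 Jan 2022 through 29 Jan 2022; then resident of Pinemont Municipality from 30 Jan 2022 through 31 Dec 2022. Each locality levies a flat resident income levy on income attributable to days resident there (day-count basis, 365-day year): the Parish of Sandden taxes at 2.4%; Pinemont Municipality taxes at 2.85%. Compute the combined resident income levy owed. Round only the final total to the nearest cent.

The Parish of Sandden, 1 Jan – 29 Jan 2022: 29 days → £47,000 × 2.4% × 29/365 = £89.6219
Pinemont Municipality, 30 Jan – 31 Dec 2022: 336 days → £47,000 × 2.85% × 336/365 = £1,233.0740
Total = £1,322.6959

£1,322.70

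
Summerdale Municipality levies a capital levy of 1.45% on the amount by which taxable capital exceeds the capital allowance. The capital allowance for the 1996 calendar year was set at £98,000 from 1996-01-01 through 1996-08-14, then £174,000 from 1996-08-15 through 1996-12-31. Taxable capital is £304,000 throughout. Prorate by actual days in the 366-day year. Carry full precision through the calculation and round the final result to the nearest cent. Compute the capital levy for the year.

£2,568.48

1996-01-01 to 1996-08-14: 227 days, exemption £98,000 → (£304,000 − £98,000) × 1.45% × 227/366 = £1,852.5929
1996-08-15 to 1996-12-31: 139 days, exemption £174,000 → (£304,000 − £174,000) × 1.45% × 139/366 = £715.8880
Total = £2,568.4809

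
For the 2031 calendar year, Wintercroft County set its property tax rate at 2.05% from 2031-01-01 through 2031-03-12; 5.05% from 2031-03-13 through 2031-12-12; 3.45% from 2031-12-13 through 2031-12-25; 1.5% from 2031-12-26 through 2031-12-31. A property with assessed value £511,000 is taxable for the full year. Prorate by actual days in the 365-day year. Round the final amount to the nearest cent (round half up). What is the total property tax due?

£22,234.10

2031-01-01 to 2031-03-12: 71 days at 2.05% → £511,000 × 2.05% × 71/365 = £2,037.7000
2031-03-13 to 2031-12-12: 275 days at 5.05% → £511,000 × 5.05% × 275/365 = £19,442.5000
2031-12-13 to 2031-12-25: 13 days at 3.45% → £511,000 × 3.45% × 13/365 = £627.9000
2031-12-26 to 2031-12-31: 6 days at 1.5% → £511,000 × 1.5% × 6/365 = £126.0000
Total = £22,234.1000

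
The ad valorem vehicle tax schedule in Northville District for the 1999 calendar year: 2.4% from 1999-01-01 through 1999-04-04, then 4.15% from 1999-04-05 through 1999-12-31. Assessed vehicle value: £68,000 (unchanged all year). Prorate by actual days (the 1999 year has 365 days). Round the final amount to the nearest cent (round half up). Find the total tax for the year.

£2,515.53

1999-01-01 to 1999-04-04: 94 days at 2.4% → £68,000 × 2.4% × 94/365 = £420.2959
1999-04-05 to 1999-12-31: 271 days at 4.15% → £68,000 × 4.15% × 271/365 = £2,095.2384
Total = £2,515.5342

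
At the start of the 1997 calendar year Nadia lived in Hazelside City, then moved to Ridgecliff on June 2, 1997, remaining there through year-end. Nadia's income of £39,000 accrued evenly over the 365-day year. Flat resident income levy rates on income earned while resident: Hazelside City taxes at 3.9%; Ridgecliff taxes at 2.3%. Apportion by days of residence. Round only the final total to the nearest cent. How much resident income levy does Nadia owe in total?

£1,156.86

Hazelside City, January 1 – June 1, 1997: 152 days → £39,000 × 3.9% × 152/365 = £633.4027
Ridgecliff, June 2 – December 31, 1997: 213 days → £39,000 × 2.3% × 213/365 = £523.4548
Total = £1,156.8575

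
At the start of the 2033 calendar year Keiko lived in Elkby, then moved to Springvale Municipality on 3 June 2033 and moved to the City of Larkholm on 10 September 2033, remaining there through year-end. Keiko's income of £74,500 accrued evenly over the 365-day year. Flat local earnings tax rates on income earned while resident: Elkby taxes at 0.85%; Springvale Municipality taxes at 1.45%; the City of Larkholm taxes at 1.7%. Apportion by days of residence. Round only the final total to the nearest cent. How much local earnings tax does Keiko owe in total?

£950.54

Elkby, 1 January – 2 June 2033: 153 days → £74,500 × 0.85% × 153/365 = £265.4445
Springvale Municipality, 3 June – 9 September 2033: 99 days → £74,500 × 1.45% × 99/365 = £292.9993
The City of Larkholm, 10 September – 31 December 2033: 113 days → £74,500 × 1.7% × 113/365 = £392.0945
Total = £950.5384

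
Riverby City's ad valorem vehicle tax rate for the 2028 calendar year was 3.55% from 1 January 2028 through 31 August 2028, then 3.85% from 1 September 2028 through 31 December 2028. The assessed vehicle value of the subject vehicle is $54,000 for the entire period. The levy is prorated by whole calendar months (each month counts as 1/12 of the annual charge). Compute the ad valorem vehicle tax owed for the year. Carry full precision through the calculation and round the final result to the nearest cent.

$1,971.00

1 January – 31 August 2028: 8 months at 3.55% → $54,000 × 3.55% × 8/12 = $1,278.0000
1 September – 31 December 2028: 4 months at 3.85% → $54,000 × 3.85% × 4/12 = $693.0000
Total = $1,971.0000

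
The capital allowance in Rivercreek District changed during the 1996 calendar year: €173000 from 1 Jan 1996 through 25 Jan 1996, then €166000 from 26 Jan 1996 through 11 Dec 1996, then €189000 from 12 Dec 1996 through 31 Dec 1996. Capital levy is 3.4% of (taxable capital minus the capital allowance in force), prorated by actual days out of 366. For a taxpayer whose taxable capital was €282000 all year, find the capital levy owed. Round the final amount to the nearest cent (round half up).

1 Jan – 25 Jan 1996: 25 days, exemption €173000 → (€282000 − €173000) × 3.4% × 25/366 = €253.1421
26 Jan – 11 Dec 1996: 321 days, exemption €166000 → (€282000 − €166000) × 3.4% × 321/366 = €3459.0820
12 Dec – 31 Dec 1996: 20 days, exemption €189000 → (€282000 − €189000) × 3.4% × 20/366 = €172.7869
Total = €3885.0109

€3885.01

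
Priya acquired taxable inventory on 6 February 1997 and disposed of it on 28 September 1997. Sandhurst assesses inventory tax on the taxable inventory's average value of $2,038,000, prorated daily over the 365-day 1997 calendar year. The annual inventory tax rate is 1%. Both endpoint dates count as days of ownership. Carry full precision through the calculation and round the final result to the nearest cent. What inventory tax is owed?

$13,121.37

Days held (6 February – 28 September 1997): 235 out of 365
Tax = $2,038,000 × 1% × 235/365 = $13,121.3699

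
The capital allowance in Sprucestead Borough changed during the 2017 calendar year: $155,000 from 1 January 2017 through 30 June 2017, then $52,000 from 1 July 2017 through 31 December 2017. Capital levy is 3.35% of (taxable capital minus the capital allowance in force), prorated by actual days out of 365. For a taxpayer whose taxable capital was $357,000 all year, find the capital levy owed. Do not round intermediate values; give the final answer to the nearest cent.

$8,506.43

1 January – 30 June 2017: 181 days, exemption $155,000 → ($357,000 − $155,000) × 3.35% × 181/365 = $3,355.6904
1 July – 31 December 2017: 184 days, exemption $52,000 → ($357,000 − $52,000) × 3.35% × 184/365 = $5,150.7397
Total = $8,506.4301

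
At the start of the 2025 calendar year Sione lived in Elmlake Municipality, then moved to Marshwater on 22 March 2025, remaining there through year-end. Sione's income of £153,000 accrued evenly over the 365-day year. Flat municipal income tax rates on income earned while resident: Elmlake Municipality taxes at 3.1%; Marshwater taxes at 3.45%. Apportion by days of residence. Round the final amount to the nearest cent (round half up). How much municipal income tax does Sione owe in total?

Elmlake Municipality, 1 January – 21 March 2025: 80 days → £153,000 × 3.1% × 80/365 = £1,039.5616
Marshwater, 22 March – 31 December 2025: 285 days → £153,000 × 3.45% × 285/365 = £4,121.5685
Total = £5,161.1301

£5,161.13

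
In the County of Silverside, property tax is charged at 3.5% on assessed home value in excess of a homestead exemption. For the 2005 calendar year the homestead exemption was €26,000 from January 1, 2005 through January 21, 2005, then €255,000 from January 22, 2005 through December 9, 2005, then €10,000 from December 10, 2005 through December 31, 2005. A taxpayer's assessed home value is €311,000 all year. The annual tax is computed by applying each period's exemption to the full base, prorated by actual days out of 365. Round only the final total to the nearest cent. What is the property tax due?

January 1 – January 21, 2005: 21 days, exemption €26,000 → (€311,000 − €26,000) × 3.5% × 21/365 = €573.9041
January 22 – December 9, 2005: 322 days, exemption €255,000 → (€311,000 − €255,000) × 3.5% × 322/365 = €1,729.0959
December 10 – December 31, 2005: 22 days, exemption €10,000 → (€311,000 − €10,000) × 3.5% × 22/365 = €634.9863
Total = €2,937.9863

€2,937.99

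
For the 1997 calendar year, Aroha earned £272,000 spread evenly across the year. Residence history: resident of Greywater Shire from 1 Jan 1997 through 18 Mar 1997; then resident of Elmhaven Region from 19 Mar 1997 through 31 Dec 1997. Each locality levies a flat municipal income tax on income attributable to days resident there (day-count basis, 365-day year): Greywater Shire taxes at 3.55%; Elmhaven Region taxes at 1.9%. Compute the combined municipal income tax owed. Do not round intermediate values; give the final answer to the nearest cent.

£6,114.78

Greywater Shire, 1 Jan – 18 Mar 1997: 77 days → £272,000 × 3.55% × 77/365 = £2,037.0192
Elmhaven Region, 19 Mar – 31 Dec 1997: 288 days → £272,000 × 1.9% × 288/365 = £4,077.7644
Total = £6,114.7836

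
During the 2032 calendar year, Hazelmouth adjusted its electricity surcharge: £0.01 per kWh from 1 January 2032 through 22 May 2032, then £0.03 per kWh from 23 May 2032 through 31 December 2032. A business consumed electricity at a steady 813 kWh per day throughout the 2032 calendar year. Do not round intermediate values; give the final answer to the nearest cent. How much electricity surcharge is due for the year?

1 January – 22 May 2032: 143 days × 813 kWh/day = 116,259 kWh at £0.01/kWh → £1,162.59
23 May – 31 December 2032: 223 days × 813 kWh/day = 181,299 kWh at £0.03/kWh → £5,438.97

£6,601.56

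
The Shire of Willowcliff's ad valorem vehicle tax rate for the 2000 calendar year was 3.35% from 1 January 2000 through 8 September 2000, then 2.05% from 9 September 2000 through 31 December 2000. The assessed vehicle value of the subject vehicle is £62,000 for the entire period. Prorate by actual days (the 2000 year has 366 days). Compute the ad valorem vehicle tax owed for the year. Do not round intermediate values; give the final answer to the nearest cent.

1 January – 8 September 2000: 252 days at 3.35% → £62,000 × 3.35% × 252/366 = £1,430.0656
9 September – 31 December 2000: 114 days at 2.05% → £62,000 × 2.05% × 114/366 = £395.8852
Total = £1,825.9508

£1,825.95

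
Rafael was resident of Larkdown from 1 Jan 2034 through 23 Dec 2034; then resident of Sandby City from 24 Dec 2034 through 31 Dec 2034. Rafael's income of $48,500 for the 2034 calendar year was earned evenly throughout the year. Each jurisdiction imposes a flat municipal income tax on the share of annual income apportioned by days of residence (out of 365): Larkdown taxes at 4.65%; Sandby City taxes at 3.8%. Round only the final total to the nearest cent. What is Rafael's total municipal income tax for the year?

$2,246.21

Larkdown, 1 Jan – 23 Dec 2034: 357 days → $48,500 × 4.65% × 357/365 = $2,205.8199
Sandby City, 24 Dec – 31 Dec 2034: 8 days → $48,500 × 3.8% × 8/365 = $40.3945
Total = $2,246.2144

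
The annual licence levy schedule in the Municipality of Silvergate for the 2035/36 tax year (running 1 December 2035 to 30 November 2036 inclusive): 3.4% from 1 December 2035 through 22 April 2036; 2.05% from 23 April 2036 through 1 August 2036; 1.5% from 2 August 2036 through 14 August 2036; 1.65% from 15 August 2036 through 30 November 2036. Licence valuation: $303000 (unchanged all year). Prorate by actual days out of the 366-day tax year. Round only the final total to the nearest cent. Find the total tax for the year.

$7404.05

1 December 2035 – 22 April 2036: 144 days at 3.4% → $303000 × 3.4% × 144/366 = $4053.2459
23 April – 1 August 2036: 101 days at 2.05% → $303000 × 2.05% × 101/366 = $1714.1025
2 August – 14 August 2036: 13 days at 1.5% → $303000 × 1.5% × 13/366 = $161.4344
15 August – 30 November 2036: 108 days at 1.65% → $303000 × 1.65% × 108/366 = $1475.2623
Total = $7404.0451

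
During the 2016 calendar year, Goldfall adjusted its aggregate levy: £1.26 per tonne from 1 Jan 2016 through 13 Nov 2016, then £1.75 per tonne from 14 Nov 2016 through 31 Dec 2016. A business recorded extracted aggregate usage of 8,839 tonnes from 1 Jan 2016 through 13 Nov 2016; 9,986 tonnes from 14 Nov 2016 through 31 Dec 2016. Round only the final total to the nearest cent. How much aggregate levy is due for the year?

£28,612.64

1 Jan – 13 Nov 2016: 8,839 tonnes at £1.26/tonne → £11,137.14
14 Nov – 31 Dec 2016: 9,986 tonnes at £1.75/tonne → £17,475.50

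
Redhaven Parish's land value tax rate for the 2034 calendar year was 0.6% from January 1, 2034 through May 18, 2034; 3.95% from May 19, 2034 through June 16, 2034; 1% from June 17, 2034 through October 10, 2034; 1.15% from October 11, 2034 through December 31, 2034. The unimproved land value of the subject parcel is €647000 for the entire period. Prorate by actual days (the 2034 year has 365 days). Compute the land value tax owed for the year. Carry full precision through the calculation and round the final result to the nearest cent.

€7226.02

January 1 – May 18, 2034: 138 days at 0.6% → €647000 × 0.6% × 138/365 = €1467.7151
May 19 – June 16, 2034: 29 days at 3.95% → €647000 × 3.95% × 29/365 = €2030.5164
June 17 – October 10, 2034: 116 days at 1% → €647000 × 1% × 116/365 = €2056.2192
October 11 – December 31, 2034: 82 days at 1.15% → €647000 × 1.15% × 82/365 = €1671.5644
Total = €7226.0151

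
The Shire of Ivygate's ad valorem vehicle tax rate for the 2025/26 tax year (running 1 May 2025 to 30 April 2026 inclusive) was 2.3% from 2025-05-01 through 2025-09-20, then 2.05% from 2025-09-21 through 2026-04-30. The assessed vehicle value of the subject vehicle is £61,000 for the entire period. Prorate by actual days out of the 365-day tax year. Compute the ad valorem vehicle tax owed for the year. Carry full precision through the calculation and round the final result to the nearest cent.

2025-05-01 to 2025-09-20: 143 days at 2.3% → £61,000 × 2.3% × 143/365 = £549.6685
2025-09-21 to 2026-04-30: 222 days at 2.05% → £61,000 × 2.05% × 222/365 = £760.5781
Total = £1,310.2466

£1,310.25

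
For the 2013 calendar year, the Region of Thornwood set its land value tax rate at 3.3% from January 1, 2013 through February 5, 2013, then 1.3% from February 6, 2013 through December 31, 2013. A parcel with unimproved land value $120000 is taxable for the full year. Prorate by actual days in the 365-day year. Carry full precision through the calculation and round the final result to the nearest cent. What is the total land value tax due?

$1796.71

January 1 – February 5, 2013: 36 days at 3.3% → $120000 × 3.3% × 36/365 = $390.5753
February 6 – December 31, 2013: 329 days at 1.3% → $120000 × 1.3% × 329/365 = $1406.1370
Total = $1796.7123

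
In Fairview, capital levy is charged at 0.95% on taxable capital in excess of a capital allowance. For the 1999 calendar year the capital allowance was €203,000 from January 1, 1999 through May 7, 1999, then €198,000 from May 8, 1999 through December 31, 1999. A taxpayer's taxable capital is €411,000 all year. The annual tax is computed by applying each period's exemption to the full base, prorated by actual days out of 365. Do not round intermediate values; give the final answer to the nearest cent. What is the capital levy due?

January 1 – May 7, 1999: 127 days, exemption €203,000 → (€411,000 − €203,000) × 0.95% × 127/365 = €687.5397
May 8 – December 31, 1999: 238 days, exemption €198,000 → (€411,000 − €198,000) × 0.95% × 238/365 = €1,319.4329
Total = €2,006.9726

€2,006.97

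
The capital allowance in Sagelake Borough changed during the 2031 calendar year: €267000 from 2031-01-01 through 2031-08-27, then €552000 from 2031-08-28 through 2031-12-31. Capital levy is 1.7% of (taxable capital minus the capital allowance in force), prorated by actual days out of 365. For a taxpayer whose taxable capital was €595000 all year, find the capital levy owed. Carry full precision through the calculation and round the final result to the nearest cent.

€3903.48

2031-01-01 to 2031-08-27: 239 days, exemption €267000 → (€595000 − €267000) × 1.7% × 239/365 = €3651.1342
2031-08-28 to 2031-12-31: 126 days, exemption €552000 → (€595000 − €552000) × 1.7% × 126/365 = €252.3452
Total = €3903.4795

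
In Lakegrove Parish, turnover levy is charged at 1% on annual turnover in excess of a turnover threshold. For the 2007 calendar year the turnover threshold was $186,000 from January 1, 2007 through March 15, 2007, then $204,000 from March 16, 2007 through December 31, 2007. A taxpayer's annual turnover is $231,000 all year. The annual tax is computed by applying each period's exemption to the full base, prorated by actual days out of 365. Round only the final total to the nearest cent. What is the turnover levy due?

$306.49

January 1 – March 15, 2007: 74 days, exemption $186,000 → ($231,000 − $186,000) × 1% × 74/365 = $91.2329
March 16 – December 31, 2007: 291 days, exemption $204,000 → ($231,000 − $204,000) × 1% × 291/365 = $215.2603
Total = $306.4932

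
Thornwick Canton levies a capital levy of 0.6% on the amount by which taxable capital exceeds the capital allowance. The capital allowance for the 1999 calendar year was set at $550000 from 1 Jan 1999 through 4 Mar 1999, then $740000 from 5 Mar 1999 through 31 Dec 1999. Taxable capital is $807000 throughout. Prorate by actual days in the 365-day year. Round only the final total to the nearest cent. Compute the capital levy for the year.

$598.77

1 Jan – 4 Mar 1999: 63 days, exemption $550000 → ($807000 − $550000) × 0.6% × 63/365 = $266.1534
5 Mar – 31 Dec 1999: 302 days, exemption $740000 → ($807000 − $740000) × 0.6% × 302/365 = $332.6137
Total = $598.7671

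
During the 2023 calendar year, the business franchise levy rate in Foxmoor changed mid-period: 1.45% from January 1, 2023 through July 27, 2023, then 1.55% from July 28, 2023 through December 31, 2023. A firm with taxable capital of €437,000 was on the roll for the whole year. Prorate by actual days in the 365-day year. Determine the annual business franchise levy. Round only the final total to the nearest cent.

January 1 – July 27, 2023: 208 days at 1.45% → €437,000 × 1.45% × 208/365 = €3,610.9370
July 28 – December 31, 2023: 157 days at 1.55% → €437,000 × 1.55% × 157/365 = €2,913.5329
Total = €6,524.4699

€6,524.47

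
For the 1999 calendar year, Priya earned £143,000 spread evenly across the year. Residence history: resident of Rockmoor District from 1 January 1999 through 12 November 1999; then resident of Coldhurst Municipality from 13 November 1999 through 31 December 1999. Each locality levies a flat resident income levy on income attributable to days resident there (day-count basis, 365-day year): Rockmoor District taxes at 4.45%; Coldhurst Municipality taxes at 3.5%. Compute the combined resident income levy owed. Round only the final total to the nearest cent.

Rockmoor District, 1 January – 12 November 1999: 316 days → £143,000 × 4.45% × 316/365 = £5,509.2219
Coldhurst Municipality, 13 November – 31 December 1999: 49 days → £143,000 × 3.5% × 49/365 = £671.9041
Total = £6,181.1260

£6,181.13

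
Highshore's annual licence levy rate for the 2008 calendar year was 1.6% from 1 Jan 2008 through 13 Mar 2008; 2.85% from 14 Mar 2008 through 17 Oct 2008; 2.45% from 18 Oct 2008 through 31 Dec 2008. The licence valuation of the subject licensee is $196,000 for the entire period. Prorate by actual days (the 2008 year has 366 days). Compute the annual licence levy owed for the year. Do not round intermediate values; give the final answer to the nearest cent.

$4,936.68

1 Jan – 13 Mar 2008: 73 days at 1.6% → $196,000 × 1.6% × 73/366 = $625.4863
14 Mar – 17 Oct 2008: 218 days at 2.85% → $196,000 × 2.85% × 218/366 = $3,327.1803
18 Oct – 31 Dec 2008: 75 days at 2.45% → $196,000 × 2.45% × 75/366 = $984.0164
Total = $4,936.6831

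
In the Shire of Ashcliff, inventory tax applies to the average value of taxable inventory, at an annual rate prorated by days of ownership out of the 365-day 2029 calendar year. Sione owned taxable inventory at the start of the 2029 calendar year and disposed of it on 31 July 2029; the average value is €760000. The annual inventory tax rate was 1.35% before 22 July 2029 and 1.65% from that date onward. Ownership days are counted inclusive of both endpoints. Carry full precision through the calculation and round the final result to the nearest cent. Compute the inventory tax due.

€6021.70

1 January – 21 July 2029: 202 days at 1.35% → €760000 × 1.35% × 202/365 = €5678.1370
22 July – 31 July 2029: 10 days at 1.65% → €760000 × 1.65% × 10/365 = €343.5616
Total = €6021.6986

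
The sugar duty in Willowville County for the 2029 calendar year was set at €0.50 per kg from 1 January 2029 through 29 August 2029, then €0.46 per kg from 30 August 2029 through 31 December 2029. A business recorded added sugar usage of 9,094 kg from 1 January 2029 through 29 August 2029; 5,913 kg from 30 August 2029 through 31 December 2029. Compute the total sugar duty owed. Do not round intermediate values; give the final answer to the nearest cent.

€7,266.98

1 January – 29 August 2029: 9,094 kg at €0.50/kg → €4,547.00
30 August – 31 December 2029: 5,913 kg at €0.46/kg → €2,719.98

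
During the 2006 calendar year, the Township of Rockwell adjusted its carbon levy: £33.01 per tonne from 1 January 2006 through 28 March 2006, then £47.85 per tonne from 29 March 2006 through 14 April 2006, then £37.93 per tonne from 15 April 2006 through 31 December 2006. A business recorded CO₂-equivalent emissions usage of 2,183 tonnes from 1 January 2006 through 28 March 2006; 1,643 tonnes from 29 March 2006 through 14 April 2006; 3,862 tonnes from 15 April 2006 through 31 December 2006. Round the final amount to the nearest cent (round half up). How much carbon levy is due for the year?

£297,164.04

1 January – 28 March 2006: 2,183 tonnes at £33.01/tonne → £72,060.83
29 March – 14 April 2006: 1,643 tonnes at £47.85/tonne → £78,617.55
15 April – 31 December 2006: 3,862 tonnes at £37.93/tonne → £146,485.66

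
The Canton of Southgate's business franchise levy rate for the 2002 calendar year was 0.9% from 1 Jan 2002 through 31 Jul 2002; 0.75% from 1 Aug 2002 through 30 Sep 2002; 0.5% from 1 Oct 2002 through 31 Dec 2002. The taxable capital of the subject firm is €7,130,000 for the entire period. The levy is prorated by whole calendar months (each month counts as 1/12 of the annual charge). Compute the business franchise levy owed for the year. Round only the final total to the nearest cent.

€55,257.50

1 Jan – 31 Jul 2002: 7 months at 0.9% → €7,130,000 × 0.9% × 7/12 = €37,432.5000
1 Aug – 30 Sep 2002: 2 months at 0.75% → €7,130,000 × 0.75% × 2/12 = €8,912.5000
1 Oct – 31 Dec 2002: 3 months at 0.5% → €7,130,000 × 0.5% × 3/12 = €8,912.5000
Total = €55,257.5000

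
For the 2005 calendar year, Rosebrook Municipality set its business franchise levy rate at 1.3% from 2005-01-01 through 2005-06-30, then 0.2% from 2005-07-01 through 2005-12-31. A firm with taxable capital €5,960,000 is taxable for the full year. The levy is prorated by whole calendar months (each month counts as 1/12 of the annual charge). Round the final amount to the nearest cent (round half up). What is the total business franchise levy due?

€44,700.00

2005-01-01 to 2005-06-30: 6 months at 1.3% → €5,960,000 × 1.3% × 6/12 = €38,740.0000
2005-07-01 to 2005-12-31: 6 months at 0.2% → €5,960,000 × 0.2% × 6/12 = €5,960.0000
Total = €44,700.0000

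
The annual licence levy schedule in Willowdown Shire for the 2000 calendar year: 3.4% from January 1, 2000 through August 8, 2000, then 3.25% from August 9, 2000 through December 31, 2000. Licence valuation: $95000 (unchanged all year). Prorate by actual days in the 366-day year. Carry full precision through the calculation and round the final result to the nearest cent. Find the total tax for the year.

January 1 – August 8, 2000: 221 days at 3.4% → $95000 × 3.4% × 221/366 = $1950.3552
August 9 – December 31, 2000: 145 days at 3.25% → $95000 × 3.25% × 145/366 = $1223.1899
Total = $3173.5451

$3173.55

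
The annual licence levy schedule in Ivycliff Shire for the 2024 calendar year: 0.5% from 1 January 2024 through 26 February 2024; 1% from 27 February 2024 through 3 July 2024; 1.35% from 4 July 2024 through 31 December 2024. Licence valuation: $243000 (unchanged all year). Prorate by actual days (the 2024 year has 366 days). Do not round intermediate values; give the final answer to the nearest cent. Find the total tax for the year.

$2661.38

1 January – 26 February 2024: 57 days at 0.5% → $243000 × 0.5% × 57/366 = $189.2213
27 February – 3 July 2024: 128 days at 1% → $243000 × 1% × 128/366 = $849.8361
4 July – 31 December 2024: 181 days at 1.35% → $243000 × 1.35% × 181/366 = $1622.3238
Total = $2661.3811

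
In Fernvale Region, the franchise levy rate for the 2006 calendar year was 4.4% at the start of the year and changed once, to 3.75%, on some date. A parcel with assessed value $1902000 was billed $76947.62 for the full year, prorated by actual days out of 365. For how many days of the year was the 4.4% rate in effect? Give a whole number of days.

166 days

Let d = days at the first rate; then 365 − d days at the second rate.
$1902000 × [4.4%·d + 3.75%·(365−d)] / 365 = $76947.62
Solving gives d = 166, so the new rate took effect on June 16, 2006.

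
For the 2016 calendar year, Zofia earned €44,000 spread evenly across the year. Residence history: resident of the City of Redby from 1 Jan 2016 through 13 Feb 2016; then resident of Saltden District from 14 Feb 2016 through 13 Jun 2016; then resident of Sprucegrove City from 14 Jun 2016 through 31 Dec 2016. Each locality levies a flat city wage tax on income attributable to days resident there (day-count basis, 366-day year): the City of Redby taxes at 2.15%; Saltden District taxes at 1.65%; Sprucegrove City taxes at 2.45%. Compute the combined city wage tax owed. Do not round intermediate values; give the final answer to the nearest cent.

€945.76

The City of Redby, 1 Jan – 13 Feb 2016: 44 days → €44,000 × 2.15% × 44/366 = €113.7268
Saltden District, 14 Feb – 13 Jun 2016: 121 days → €44,000 × 1.65% × 121/366 = €240.0164
Sprucegrove City, 14 Jun – 31 Dec 2016: 201 days → €44,000 × 2.45% × 201/366 = €592.0164
Total = €945.7596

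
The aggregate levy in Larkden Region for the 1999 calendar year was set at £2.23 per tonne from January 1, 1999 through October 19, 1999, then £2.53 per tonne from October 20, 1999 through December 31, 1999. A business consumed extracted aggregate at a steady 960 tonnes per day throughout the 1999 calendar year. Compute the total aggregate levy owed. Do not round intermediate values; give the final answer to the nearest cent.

£802,416.00

January 1 – October 19, 1999: 292 days × 960 tonnes/day = 280,320 tonnes at £2.23/tonne → £625,113.60
October 20 – December 31, 1999: 73 days × 960 tonnes/day = 70,080 tonnes at £2.53/tonne → £177,302.40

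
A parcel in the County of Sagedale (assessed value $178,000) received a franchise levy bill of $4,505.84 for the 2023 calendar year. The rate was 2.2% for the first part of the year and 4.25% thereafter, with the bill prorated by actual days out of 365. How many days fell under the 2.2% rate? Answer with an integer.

306 days

Let d = days at the first rate; then 365 − d days at the second rate.
$178,000 × [2.2%·d + 4.25%·(365−d)] / 365 = $4,505.84
Solving gives d = 306, so the new rate took effect on November 3, 2023.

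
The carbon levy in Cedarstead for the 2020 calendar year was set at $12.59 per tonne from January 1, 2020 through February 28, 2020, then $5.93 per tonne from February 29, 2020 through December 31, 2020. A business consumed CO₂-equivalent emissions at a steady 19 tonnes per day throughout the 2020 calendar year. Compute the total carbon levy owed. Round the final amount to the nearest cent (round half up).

$48,703.08

January 1 – February 28, 2020: 59 days × 19 tonnes/day = 1,121 tonnes at $12.59/tonne → $14,113.39
February 29 – December 31, 2020: 307 days × 19 tonnes/day = 5,833 tonnes at $5.93/tonne → $34,589.69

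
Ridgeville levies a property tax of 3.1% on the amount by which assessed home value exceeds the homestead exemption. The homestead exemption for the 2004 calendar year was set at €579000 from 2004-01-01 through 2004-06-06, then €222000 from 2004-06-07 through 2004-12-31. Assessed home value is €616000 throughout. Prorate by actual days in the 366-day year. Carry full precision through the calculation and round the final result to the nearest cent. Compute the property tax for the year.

€7436.44

2004-01-01 to 2004-06-06: 158 days, exemption €579000 → (€616000 − €579000) × 3.1% × 158/366 = €495.1530
2004-06-07 to 2004-12-31: 208 days, exemption €222000 → (€616000 − €222000) × 3.1% × 208/366 = €6941.2896
Total = €7436.4426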